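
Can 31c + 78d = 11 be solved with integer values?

Step 1: Compute gcd(31, 78).
gcd(31, 78) = 1

Step 2: Check divisibility.
Does 1 divide 11? 11 = 1 x 11, so yes.

By the theorem on linear Diophantine equations, 31c + 78d = 11 has integer solutions if and only if gcd(31, 78) divides 11. Since 1 | 11, solutions exist.

Yes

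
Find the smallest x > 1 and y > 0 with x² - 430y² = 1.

We seek the smallest positive integers (x, y) with x² - 430y² = 1, i.e., x² = 430y² + 1.
Try successive y values:
y = 1: x² = 430·1² + 1 = 431, not a perfect square
y = 2: x² = 430·2² + 1 = 1721, not a perfect square
y = 3: x² = 430·3² + 1 = 3871, not a perfect square
... continuing the search (or via continued fractions) ...
y = 138030: x² = 430·138030² + 1 = 8192480787001, x = 2862251 ✓

Verify: 2862251² - 430·138030² = 8192480787001 - 8192480787000 = 1 ✓

x = 2862251, y = 138030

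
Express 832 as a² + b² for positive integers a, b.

We need to find integers a, b > 0 such that a² + b² = 832.
Trying a = 16: b² = 832 - 16² = 832 - 256 = 576
b = 24
Check: 16² + 24² = 256 + 576 = 832 ✓

832 = 16² + 24²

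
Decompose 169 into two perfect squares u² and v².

We need to find integers u, v > 0 such that u² + v² = 169.
Trying u = 5: v² = 169 - 5² = 169 - 25 = 144
v = 12
Check: 5² + 12² = 25 + 144 = 169 ✓

169 = 5² + 12²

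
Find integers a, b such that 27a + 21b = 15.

Step 1: Check solvability.
gcd(27, 21) = 3
Since 3 divides 15, solutions exist.

Step 2: Apply extended Euclidean algorithm to find gcd.
We find integers such that 27*x0 + 21*y0 = 3

Step 3: Scale the particular solution.
Multiply by 15/3 = 5:
a = -15, b = 20

Step 4: Verify.
27*(-15) + 21*(20) = 15 = 15 ✓

a = -15, b = 20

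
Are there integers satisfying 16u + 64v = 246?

Step 1: Compute gcd(16, 64).
gcd(16, 64) = 16

Step 2: Check divisibility.
Does 16 divide 246? 246 = 16 x 15 + 6, so no.

By the theorem on linear Diophantine equations, 16u + 64v = 246 has integer solutions if and only if gcd(16, 64) divides 246. Since 16 does not divide 246, no solutions exist.

No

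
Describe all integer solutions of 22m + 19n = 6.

Step 1: Compute gcd(22, 19) = 1.
Since 1 divides 6, solutions exist.

Step 2: Find a particular solution using extended Euclidean algorithm.
We get m₀ = -36, n₀ = 42.
Check: 22*-36 + 19*42 = 6 = 6 ✓

Step 3: Write the general solution.
m = -36 + (19/1)t = -36 + 19t
n = 42 - (22/1)t = 42 - 22t
for any integer t.

m = -36 + 19t, n = 42 - 22t for integer t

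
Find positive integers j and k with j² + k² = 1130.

We need to find integers j, k > 0 such that j² + k² = 1130.
Trying j = 13: k² = 1130 - 13² = 1130 - 169 = 961
k = 31
Check: 13² + 31² = 169 + 961 = 1130 ✓

1130 = 13² + 31²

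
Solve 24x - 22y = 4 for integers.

Step 1: Check solvability.
gcd(24, 22) = 2
Since 2 divides 4, solutions exist.

Step 2: Apply extended Euclidean algorithm to find gcd.
We find integers such that 24*x0 + 22*y0 = 2

Step 3: Scale the particular solution.
Multiply by 4/2 = 2:
x = 2, y = 2

Step 4: Verify.
24*(2) - 22*(2) = 4 = 4 ✓

x = 2, y = 2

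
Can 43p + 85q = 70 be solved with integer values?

Step 1: Compute gcd(43, 85).
gcd(43, 85) = 1

Step 2: Check divisibility.
Does 1 divide 70? 70 = 1 x 70, so yes.

By the theorem on linear Diophantine equations, 43p + 85q = 70 has integer solutions if and only if gcd(43, 85) divides 70. Since 1 | 70, solutions exist.

Yes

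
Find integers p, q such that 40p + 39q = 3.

Step 1: Check solvability.
gcd(40, 39) = 1
Since 1 divides 3, solutions exist.

Step 2: Apply extended Euclidean algorithm to find gcd.
We find integers such that 40*x0 + 39*y0 = 1

Step 3: Scale the particular solution.
Multiply by 3/1 = 3:
p = 3, q = -3

Step 4: Verify.
40*(3) + 39*(-3) = 3 = 3 ✓

p = 3, q = -3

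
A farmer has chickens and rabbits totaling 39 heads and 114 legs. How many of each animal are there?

Let c = chickens, r = rabbits.
Heads: c + r = 39
Legs: 2c + 4r = 114
From the first equation, c = 39 - r. Substitute:
2(39 - r) + 4r = 114
78 + 2r = 114
r = (114 - 78)/2 = 18
c = 39 - 18 = 21

Chickens: 21, Rabbits: 18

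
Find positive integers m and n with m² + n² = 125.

We need to find integers m, n > 0 such that m² + n² = 125.
Trying m = 2: n² = 125 - 2² = 125 - 4 = 121
n = 11
Check: 2² + 11² = 4 + 121 = 125 ✓

125 = 2² + 11²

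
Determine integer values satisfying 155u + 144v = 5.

Step 1: Check solvability.
gcd(155, 144) = 1
Since 1 divides 5, solutions exist.

Step 2: Apply extended Euclidean algorithm to find gcd.
We find integers such that 155*x0 + 144*y0 = 1

Step 3: Scale the particular solution.
Multiply by 5/1 = 5:
u = -65, v = 70

Step 4: Verify.
155*(-65) + 144*(70) = 5 = 5 ✓

u = -65, v = 70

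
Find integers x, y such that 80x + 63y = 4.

Step 1: Check solvability.
gcd(80, 63) = 1
Since 1 divides 4, solutions exist.

Step 2: Apply extended Euclidean algorithm to find gcd.
We find integers such that 80*x0 + 63*y0 = 1

Step 3: Scale the particular solution.
Multiply by 4/1 = 4:
x = 104, y = -132

Step 4: Verify.
80*(104) + 63*(-132) = 4 = 4 ✓

x = 104, y = -132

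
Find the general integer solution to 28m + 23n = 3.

Step 1: Compute gcd(28, 23) = 1.
Since 1 divides 3, solutions exist.

Step 2: Find a particular solution using extended Euclidean algorithm.
We get m₀ = -27, n₀ = 33.
Check: 28*-27 + 23*33 = 3 = 3 ✓

Step 3: Write the general solution.
m = -27 + (23/1)t = -27 + 23t
n = 33 - (28/1)t = 33 - 28t
for any integer t.

m = -27 + 23t, n = 33 - 28t for integer t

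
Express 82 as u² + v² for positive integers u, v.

We need to find integers u, v > 0 such that u² + v² = 82.
Trying u = 1: v² = 82 - 1² = 82 - 1 = 81
v = 9
Check: 1² + 9² = 1 + 81 = 82 ✓

82 = 1² + 9²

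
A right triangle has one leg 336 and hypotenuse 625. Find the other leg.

a² = c² - b² = 390625 - 112896 = 277729
a = 527

527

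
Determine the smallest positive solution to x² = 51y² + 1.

We seek the smallest positive integers (x, y) with x² - 51y² = 1, i.e., x² = 51y² + 1.
Try successive y values:
y = 1: x² = 51·1² + 1 = 52, not a perfect square
y = 2: x² = 51·2² + 1 = 205, not a perfect square
y = 3: x² = 51·3² + 1 = 460, not a perfect square
... continuing the search (or via continued fractions) ...
y = 7: x² = 51·7² + 1 = 2500, x = 50 ✓

Verify: 50² - 51·7² = 2500 - 2499 = 1 ✓

x = 50, y = 7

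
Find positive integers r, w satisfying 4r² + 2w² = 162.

Try small values of r and check whether (162 - 4r²)/2 is a perfect square.
r = 4: 4·4² = 64, so 2w² = 162 - 64 = 98, giving w² = 49, w = 7.
Check: 4·4² + 2·7² = 64 + 98 = 162 ✓

r = 4, w = 7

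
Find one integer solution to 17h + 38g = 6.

Step 1: Check solvability.
gcd(17, 38) = 1
Since 1 divides 6, solutions exist.

Step 2: Apply extended Euclidean algorithm to find gcd.
We find integers such that 17*x0 + 38*y0 = 1

Step 3: Scale the particular solution.
Multiply by 6/1 = 6:
h = 54, g = -24

Step 4: Verify.
17*(54) + 38*(-24) = 6 = 6 ✓

h = 54, g = -24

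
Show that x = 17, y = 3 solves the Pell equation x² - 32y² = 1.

Compute x² = 17² = 289
Compute 32y² = 32·3² = 32·9 = 288
x² - 32y² = 289 - 288 = 1
Since this equals 1, (17, 3) is a solution.

Yes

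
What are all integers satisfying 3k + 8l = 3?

Step 1: Compute gcd(3, 8) = 1.
Since 1 divides 3, solutions exist.

Step 2: Find a particular solution using extended Euclidean algorithm.
We get k₀ = 9, l₀ = -3.
Check: 3*9 + 8*-3 = 3 = 3 ✓

Step 3: Write the general solution.
k = 9 + (8/1)t = 9 + 8t
l = -3 - (3/1)t = -3 - 3t
for any integer t.

k = 9 + 8t, l = -3 - 3t for integer t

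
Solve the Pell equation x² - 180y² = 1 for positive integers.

We seek the smallest positive integers (x, y) with x² - 180y² = 1, i.e., x² = 180y² + 1.
Try successive y values:
y = 1: x² = 180·1² + 1 = 181, not a perfect square
y = 2: x² = 180·2² + 1 = 721, not a perfect square
y = 3: x² = 180·3² + 1 = 1621, not a perfect square
... continuing the search (or via continued fractions) ...
y = 12: x² = 180·12² + 1 = 25921, x = 161 ✓

Verify: 161² - 180·12² = 25921 - 25920 = 1 ✓

x = 161, y = 12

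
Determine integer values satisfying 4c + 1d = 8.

Step 1: Check solvability.
gcd(4, 1) = 1
Since 1 divides 8, solutions exist.

Step 2: Apply extended Euclidean algorithm to find gcd.
We find integers such that 4*x0 + 1*y0 = 1

Step 3: Scale the particular solution.
Multiply by 8/1 = 8:
c = 0, d = 8

Step 4: Verify.
4*(0) + 1*(8) = 8 = 8 ✓

c = 0, d = 8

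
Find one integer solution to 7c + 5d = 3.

Step 1: Check solvability.
gcd(7, 5) = 1
Since 1 divides 3, solutions exist.

Step 2: Apply extended Euclidean algorithm to find gcd.
We find integers such that 7*x0 + 5*y0 = 1

Step 3: Scale the particular solution.
Multiply by 3/1 = 3:
c = -6, d = 9

Step 4: Verify.
7*(-6) + 5*(9) = 3 = 3 ✓

c = -6, d = 9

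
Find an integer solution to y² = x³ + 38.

Try small integer x values and check whether x³ + 38 is a perfect square.
x = 11: x³ + 38 = 11³ + 38 = 1331 + 38 = 1369
Is 1369 a perfect square? 37² = 1369 ✓
So (x, y) = (11, -37) is a solution.

x = 11, y = -37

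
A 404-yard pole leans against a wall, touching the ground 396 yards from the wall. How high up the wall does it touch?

The ladder, wall, and ground form a right triangle with hypotenuse 404 and one leg 396.
By the Pythagorean theorem: h² = 404² - 396² = 163216 - 156816 = 6400
h = √6400 = 80 yards

80 yards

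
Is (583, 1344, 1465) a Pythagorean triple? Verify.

Compute a² + b² = 583² + 1344² = 339889 + 1806336 = 2146225
Compute c² = 1465² = 2146225
Since 2146225 = 2146225, confirmed.

Yes, it is a Pythagorean triple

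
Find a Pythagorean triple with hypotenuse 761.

We need a² + b² = 761² = 579121.
Trying: 39² + 760² = 1521 + 577600 = 579121 ✓

(39, 760, 761)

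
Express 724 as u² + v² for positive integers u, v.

We need to find integers u, v > 0 such that u² + v² = 724.
Trying u = 18: v² = 724 - 18² = 724 - 324 = 400
v = 20
Check: 18² + 20² = 324 + 400 = 724 ✓

724 = 18² + 20²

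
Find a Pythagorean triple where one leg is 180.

We need the other leg and hypotenuse such that 180² + x² = c².
Take x = 19, c = 181: 180² + 19² = 32400 + 361 = 32761 = 181² ✓
Triple: (19, 180, 181)

(19, 180, 181)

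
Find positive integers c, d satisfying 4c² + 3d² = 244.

Try small values of c and check whether (244 - 4c²)/3 is a perfect square.
c = 7: 4·7² = 196, so 3d² = 244 - 196 = 48, giving d² = 16, d = 4.
Check: 4·7² + 3·4² = 196 + 48 = 244 ✓

c = 7, d = 4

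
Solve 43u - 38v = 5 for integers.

Step 1: Check solvability.
gcd(43, 38) = 1
Since 1 divides 5, solutions exist.

Step 2: Apply extended Euclidean algorithm to find gcd.
We find integers such that 43*x0 + 38*y0 = 1

Step 3: Scale the particular solution.
Multiply by 5/1 = 5:
u = -75, v = -85

Step 4: Verify.
43*(-75) - 38*(-85) = 5 = 5 ✓

u = -75, v = -85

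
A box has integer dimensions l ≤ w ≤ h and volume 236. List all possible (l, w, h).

Iterate l from 1 to ⌊236^(1/3)⌋. For each l dividing 236, iterate w ≥ l with w dividing 236/l, and set h = 236/(l·w).
Triples found (4): (1×1×236), (1×2×118), (1×4×59), (2×2×59)

(1×1×236), (1×2×118), (1×4×59), (2×2×59)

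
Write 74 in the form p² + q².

We need to find integers p, q > 0 such that p² + q² = 74.
Trying p = 5: q² = 74 - 5² = 74 - 25 = 49
q = 7
Check: 5² + 7² = 25 + 49 = 74 ✓

74 = 5² + 7²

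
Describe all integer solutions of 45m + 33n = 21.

Step 1: Compute gcd(45, 33) = 3.
Since 3 divides 21, solutions exist.

Step 2: Find a particular solution using extended Euclidean algorithm.
We get m₀ = 21, n₀ = -28.
Check: 45*21 + 33*-28 = 21 = 21 ✓

Step 3: Write the general solution.
m = 21 + (33/3)t = 21 + 11t
n = -28 - (45/3)t = -28 - 15t
for any integer t.

m = 21 + 11t, n = -28 - 15t for integer t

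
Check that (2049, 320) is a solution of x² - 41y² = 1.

Compute x² = 2049² = 4198401
Compute 41y² = 41·320² = 41·102400 = 4198400
x² - 41y² = 4198401 - 4198400 = 1
Since this equals 1, (2049, 320) is a solution.

Yes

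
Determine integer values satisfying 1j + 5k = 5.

Step 1: Check solvability.
gcd(1, 5) = 1
Since 1 divides 5, solutions exist.

Step 2: Apply extended Euclidean algorithm to find gcd.
We find integers such that 1*x0 + 5*y0 = 1

Step 3: Scale the particular solution.
Multiply by 5/1 = 5:
j = 5, k = 0

Step 4: Verify.
1*(5) + 5*(0) = 5 = 5 ✓

j = 5, k = 0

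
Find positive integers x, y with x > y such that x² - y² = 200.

Factor: x² - y² = (x+y)(x-y) = 200.
We need two factors of 200 with the same parity.
Use x+y = 100 and x-y = 2 (product 100·2 = 200).
Adding: 2x = 102, so x = 51.
Subtracting: 2y = 98, so y = 49.
Check: 51² - 49² = 2601 - 2401 = 200 ✓

x = 51, y = 49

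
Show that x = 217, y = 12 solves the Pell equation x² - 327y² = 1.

Compute x² = 217² = 47089
Compute 327y² = 327·12² = 327·144 = 47088
x² - 327y² = 47089 - 47088 = 1
Since this equals 1, (217, 12) is a solution.

Yes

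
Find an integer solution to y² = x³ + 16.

Try small integer x values and check whether x³ + 16 is a perfect square.
x = 0: x³ + 16 = 0³ + 16 = 0 + 16 = 16
Is 16 a perfect square? 4² = 16 ✓
So (x, y) = (0, -4) is a solution.

x = 0, y = -4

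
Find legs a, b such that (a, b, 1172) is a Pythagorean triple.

We need a² + b² = 1172² = 1373584.
Trying: 1140² + 272² = 1299600 + 73984 = 1373584 ✓

(1140, 272, 1172)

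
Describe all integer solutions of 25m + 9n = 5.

Step 1: Compute gcd(25, 9) = 1.
Since 1 divides 5, solutions exist.

Step 2: Find a particular solution using extended Euclidean algorithm.
We get m₀ = 20, n₀ = -55.
Check: 25*20 + 9*-55 = 5 = 5 ✓

Step 3: Write the general solution.
m = 20 + (9/1)t = 20 + 9t
n = -55 - (25/1)t = -55 - 25t
for any integer t.

m = 20 + 9t, n = -55 - 25t for integer t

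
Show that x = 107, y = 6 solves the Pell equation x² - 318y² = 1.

Compute x² = 107² = 11449
Compute 318y² = 318·6² = 318·36 = 11448
x² - 318y² = 11449 - 11448 = 1
Since this equals 1, (107, 6) is a solution.

Yes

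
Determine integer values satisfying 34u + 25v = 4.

Step 1: Check solvability.
gcd(34, 25) = 1
Since 1 divides 4, solutions exist.

Step 2: Apply extended Euclidean algorithm to find gcd.
We find integers such that 34*x0 + 25*y0 = 1

Step 3: Scale the particular solution.
Multiply by 4/1 = 4:
u = -44, v = 60

Step 4: Verify.
34*(-44) + 25*(60) = 4 = 4 ✓

u = -44, v = 60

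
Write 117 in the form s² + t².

We need to find integers s, t > 0 such that s² + t² = 117.
Trying s = 6: t² = 117 - 6² = 117 - 36 = 81
t = 9
Check: 6² + 9² = 36 + 81 = 117 ✓

117 = 6² + 9²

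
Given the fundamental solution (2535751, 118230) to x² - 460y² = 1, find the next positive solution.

Solutions to x² - Dy² = 1 are generated by powers of (x₀ + y₀√D).
The next solution satisfies x₁ + y₁√460 = (x₀ + y₀√460)², giving:
x₁ = x₀² + 460y₀² = 2535751² + 460·118230² = 6430033134001 + 6430033134000 = 12860066268001
y₁ = 2x₀y₀ = 2·2535751·118230 = 599603681460

Verify: 12860066268001² - 460·599603681460² = 165381304417377167956536001 - 165381304417377167956536000 = 1 ✓

x = 12860066268001, y = 599603681460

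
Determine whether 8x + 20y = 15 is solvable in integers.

Step 1: Compute gcd(8, 20).
gcd(8, 20) = 4

Step 2: Check divisibility.
Does 4 divide 15? 15 = 4 x 3 + 3, so no.

By the theorem on linear Diophantine equations, 8x + 20y = 15 has integer solutions if and only if gcd(8, 20) divides 15. Since 4 does not divide 15, no solutions exist.

No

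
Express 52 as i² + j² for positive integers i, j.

We need to find integers i, j > 0 such that i² + j² = 52.
Trying i = 4: j² = 52 - 4² = 52 - 16 = 36
j = 6
Check: 4² + 6² = 16 + 36 = 52 ✓

52 = 4² + 6²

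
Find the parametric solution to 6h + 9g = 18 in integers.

Step 1: Compute gcd(6, 9) = 3.
Since 3 divides 18, solutions exist.

Step 2: Find a particular solution using extended Euclidean algorithm.
We get h₀ = -6, g₀ = 6.
Check: 6*-6 + 9*6 = 18 = 18 ✓

Step 3: Write the general solution.
h = -6 + (9/3)t = -6 + 3t
g = 6 - (6/3)t = 6 - 2t
for any integer t.

h = -6 + 3t, g = 6 - 2t for integer t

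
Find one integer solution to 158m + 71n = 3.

Step 1: Check solvability.
gcd(158, 71) = 1
Since 1 divides 3, solutions exist.

Step 2: Apply extended Euclidean algorithm to find gcd.
We find integers such that 158*x0 + 71*y0 = 1

Step 3: Scale the particular solution.
Multiply by 3/1 = 3:
m = -93, n = 207

Step 4: Verify.
158*(-93) + 71*(207) = 3 = 3 ✓

m = -93, n = 207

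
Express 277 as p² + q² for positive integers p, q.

We need to find integers p, q > 0 such that p² + q² = 277.
Trying p = 9: q² = 277 - 9² = 277 - 81 = 196
q = 14
Check: 9² + 14² = 81 + 196 = 277 ✓

277 = 9² + 14²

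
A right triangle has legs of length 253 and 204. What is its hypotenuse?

c² = a² + b² = 253² + 204² = 64009 + 41616 = 105625
c = 325

325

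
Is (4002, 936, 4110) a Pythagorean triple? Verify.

Compute a² + b² = 4002² + 936² = 16016004 + 876096 = 16892100
Compute c² = 4110² = 16892100
Since 16892100 = 16892100, confirmed.

Yes, it is a Pythagorean triple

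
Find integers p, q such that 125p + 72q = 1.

Step 1: Check solvability.
gcd(125, 72) = 1
Since 1 divides 1, solutions exist.

Step 2: Apply extended Euclidean algorithm to find gcd.
We find integers such that 125*x0 + 72*y0 = 1

Step 3: Scale the particular solution.
Multiply by 1/1 = 1:
p = -19, q = 33

Step 4: Verify.
125*(-19) + 72*(33) = 1 = 1 ✓

p = -19, q = 33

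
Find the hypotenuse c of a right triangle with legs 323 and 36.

c² = a² + b² = 323² + 36² = 104329 + 1296 = 105625
c = 325

325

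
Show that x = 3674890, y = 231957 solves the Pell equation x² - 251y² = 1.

Compute x² = 3674890² = 13504816512100
Compute 251y² = 251·231957² = 251·53804049849 = 13504816512099
x² - 251y² = 13504816512100 - 13504816512099 = 1
Since this equals 1, (3674890, 231957) is a solution.

Yes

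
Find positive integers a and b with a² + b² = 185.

We need to find integers a, b > 0 such that a² + b² = 185.
Trying a = 4: b² = 185 - 4² = 185 - 16 = 169
b = 13
Check: 4² + 13² = 16 + 169 = 185 ✓

185 = 4² + 13²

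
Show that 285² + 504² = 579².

Compute a² + b² = 285² + 504² = 81225 + 254016 = 335241
Compute c² = 579² = 335241
Since 335241 = 335241, confirmed.

Yes, it is a Pythagorean triple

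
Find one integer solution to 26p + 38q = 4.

Step 1: Check solvability.
gcd(26, 38) = 2
Since 2 divides 4, solutions exist.

Step 2: Apply extended Euclidean algorithm to find gcd.
We find integers such that 26*x0 + 38*y0 = 2

Step 3: Scale the particular solution.
Multiply by 4/2 = 2:
p = 6, q = -4

Step 4: Verify.
26*(6) + 38*(-4) = 4 = 4 ✓

p = 6, q = -4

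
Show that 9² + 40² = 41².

Compute a² + b²:
9² + 40² = 81 + 1600 = 1681
Compute c²:
41² = 1681
Since 1681 = 1681, it is a Pythagorean triple.

Yes, it is a Pythagorean triple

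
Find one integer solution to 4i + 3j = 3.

Step 1: Check solvability.
gcd(4, 3) = 1
Since 1 divides 3, solutions exist.

Step 2: Apply extended Euclidean algorithm to find gcd.
We find integers such that 4*x0 + 3*y0 = 1

Step 3: Scale the particular solution.
Multiply by 3/1 = 3:
i = 3, j = -3

Step 4: Verify.
4*(3) + 3*(-3) = 3 = 3 ✓

i = 3, j = -3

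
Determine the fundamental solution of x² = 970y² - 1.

We need x² = 970y² - 1. Try successive y:
y = 1: x² = 970·1² - 1 = 969, not a perfect square
y = 2: x² = 970·2² - 1 = 3879, not a perfect square
y = 3: x² = 970·3² - 1 = 8729, not a perfect square
...
y = 10537: x² = 970·10537² - 1 = 107697517929 = 328173² ✓
Check: 328173² - 970·10537² = 107697517929 - 107697517930 = -1 ✓

x = 328173, y = 10537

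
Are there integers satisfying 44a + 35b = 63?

Step 1: Compute gcd(44, 35).
gcd(44, 35) = 1

Step 2: Check divisibility.
Does 1 divide 63? 63 = 1 x 63, so yes.

By the theorem on linear Diophantine equations, 44a + 35b = 63 has integer solutions if and only if gcd(44, 35) divides 63. Since 1 | 63, solutions exist.

Yes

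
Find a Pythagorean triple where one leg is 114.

We need the other leg and hypotenuse such that 114² + x² = c².
Take x = 1080, c = 1086: 114² + 1080² = 12996 + 1166400 = 1179396 = 1086² ✓
Triple: (114, 1080, 1086)

(114, 1080, 1086)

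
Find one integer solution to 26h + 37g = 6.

Step 1: Check solvability.
gcd(26, 37) = 1
Since 1 divides 6, solutions exist.

Step 2: Apply extended Euclidean algorithm to find gcd.
We find integers such that 26*x0 + 37*y0 = 1

Step 3: Scale the particular solution.
Multiply by 6/1 = 6:
h = 60, g = -42

Step 4: Verify.
26*(60) + 37*(-42) = 6 = 6 ✓

h = 60, g = -42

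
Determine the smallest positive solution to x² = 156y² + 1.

We seek the smallest positive integers (x, y) with x² - 156y² = 1, i.e., x² = 156y² + 1.
Try successive y values:
y = 1: x² = 156·1² + 1 = 157, not a perfect square
y = 2: x² = 156·2² + 1 = 625, x = 25 ✓

Verify: 25² - 156·2² = 625 - 624 = 1 ✓

x = 25, y = 2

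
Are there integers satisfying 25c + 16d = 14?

Step 1: Compute gcd(25, 16).
gcd(25, 16) = 1

Step 2: Check divisibility.
Does 1 divide 14? 14 = 1 x 14, so yes.

By the theorem on linear Diophantine equations, 25c + 16d = 14 has integer solutions if and only if gcd(25, 16) divides 14. Since 1 | 14, solutions exist.

Yes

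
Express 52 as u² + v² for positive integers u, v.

We need to find integers u, v > 0 such that u² + v² = 52.
Trying u = 4: v² = 52 - 4² = 52 - 16 = 36
v = 6
Check: 4² + 6² = 16 + 36 = 52 ✓

52 = 4² + 6²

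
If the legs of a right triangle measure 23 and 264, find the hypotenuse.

c² = a² + b² = 23² + 264² = 529 + 69696 = 70225
c = 265

265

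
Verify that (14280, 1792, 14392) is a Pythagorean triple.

Compute a² + b² = 14280² + 1792² = 203918400 + 3211264 = 207129664
Compute c² = 14392² = 207129664
Since 207129664 = 207129664, confirmed.

Yes, it is a Pythagorean triple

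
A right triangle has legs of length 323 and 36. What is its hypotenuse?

c² = a² + b² = 323² + 36² = 104329 + 1296 = 105625
c = 325

325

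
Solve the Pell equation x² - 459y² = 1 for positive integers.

We seek the smallest positive integers (x, y) with x² - 459y² = 1, i.e., x² = 459y² + 1.
Try successive y values:
y = 1: x² = 459·1² + 1 = 460, not a perfect square
y = 2: x² = 459·2² + 1 = 1837, not a perfect square
y = 3: x² = 459·3² + 1 = 4132, not a perfect square
... continuing the search (or via continued fractions) ...
y = 23331: x² = 459·23331² + 1 = 249850022500, x = 499850 ✓

Verify: 499850² - 459·23331² = 249850022500 - 249850022499 = 1 ✓

x = 499850, y = 23331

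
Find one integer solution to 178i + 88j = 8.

Step 1: Check solvability.
gcd(178, 88) = 2
Since 2 divides 8, solutions exist.

Step 2: Apply extended Euclidean algorithm to find gcd.
We find integers such that 178*x0 + 88*y0 = 2

Step 3: Scale the particular solution.
Multiply by 8/2 = 4:
i = 4, j = -8

Step 4: Verify.
178*(4) + 88*(-8) = 8 = 8 ✓

i = 4, j = -8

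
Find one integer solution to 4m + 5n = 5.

Step 1: Check solvability.
gcd(4, 5) = 1
Since 1 divides 5, solutions exist.

Step 2: Apply extended Euclidean algorithm to find gcd.
We find integers such that 4*x0 + 5*y0 = 1

Step 3: Scale the particular solution.
Multiply by 5/1 = 5:
m = -5, n = 5

Step 4: Verify.
4*(-5) + 5*(5) = 5 = 5 ✓

m = -5, n = 5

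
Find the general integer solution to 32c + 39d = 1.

Step 1: Compute gcd(32, 39) = 1.
Since 1 divides 1, solutions exist.

Step 2: Find a particular solution using extended Euclidean algorithm.
We get c₀ = 11, d₀ = -9.
Check: 32*11 + 39*-9 = 1 = 1 ✓

Step 3: Write the general solution.
c = 11 + (39/1)t = 11 + 39t
d = -9 - (32/1)t = -9 - 32t
for any integer t.

c = 11 + 39t, d = -9 - 32t for integer t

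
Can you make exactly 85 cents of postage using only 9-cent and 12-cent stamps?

We need non-negative x, y with 9x + 12y = 85.
gcd(9, 12) = 3, and 3 does not divide 85.
No integer solutions exist, so certainly no non-negative ones.

No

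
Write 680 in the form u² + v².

We need to find integers u, v > 0 such that u² + v² = 680.
Trying u = 2: v² = 680 - 2² = 680 - 4 = 676
v = 26
Check: 2² + 26² = 4 + 676 = 680 ✓

680 = 2² + 26²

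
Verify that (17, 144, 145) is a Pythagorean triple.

Compute a² + b²:
17² + 144² = 289 + 20736 = 21025
Compute c²:
145² = 21025
Since 21025 = 21025, it is a Pythagorean triple.

Yes, it is a Pythagorean triple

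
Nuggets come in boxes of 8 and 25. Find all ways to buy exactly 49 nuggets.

We need non-negative integers (x, y) with 8x + 25y = 49.
For each x in 0..6, check if 49 - 8x is a non-negative multiple of 25.
x = 3: 25y = 25, y = 1 ✓

(3 boxes of 8, 1 boxes of 25)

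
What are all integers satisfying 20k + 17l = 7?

Step 1: Compute gcd(20, 17) = 1.
Since 1 divides 7, solutions exist.

Step 2: Find a particular solution using extended Euclidean algorithm.
We get k₀ = 42, l₀ = -49.
Check: 20*42 + 17*-49 = 7 = 7 ✓

Step 3: Write the general solution.
k = 42 + (17/1)t = 42 + 17t
l = -49 - (20/1)t = -49 - 20t
for any integer t.

k = 42 + 17t, l = -49 - 20t for integer t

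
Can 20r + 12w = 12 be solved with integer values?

Step 1: Compute gcd(20, 12).
gcd(20, 12) = 4

Step 2: Check divisibility.
Does 4 divide 12? 12 = 4 x 3, so yes.

By the theorem on linear Diophantine equations, 20r + 12w = 12 has integer solutions if and only if gcd(20, 12) divides 12. Since 4 | 12, solutions exist.

Yes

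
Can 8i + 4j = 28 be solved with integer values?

Step 1: Compute gcd(8, 4).
gcd(8, 4) = 4

Step 2: Check divisibility.
Does 4 divide 28? 28 = 4 x 7, so yes.

By the theorem on linear Diophantine equations, 8i + 4j = 28 has integer solutions if and only if gcd(8, 4) divides 28. Since 4 | 28, solutions exist.

Yes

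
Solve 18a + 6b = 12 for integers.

Step 1: Check solvability.
gcd(18, 6) = 6
Since 6 divides 12, solutions exist.

Step 2: Apply extended Euclidean algorithm to find gcd.
We find integers such that 18*x0 + 6*y0 = 6

Step 3: Scale the particular solution.
Multiply by 12/6 = 2:
a = 0, b = 2

Step 4: Verify.
18*(0) + 6*(2) = 12 = 12 ✓

a = 0, b = 2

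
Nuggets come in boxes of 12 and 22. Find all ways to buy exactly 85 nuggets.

We need non-negative integers (x, y) with 12x + 22y = 85.
For each x in 0..7, check if 85 - 12x is a non-negative multiple of 22.
No x yields an integer y ≥ 0.

No solution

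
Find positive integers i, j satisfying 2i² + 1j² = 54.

Try small values of i and check whether (54 - 2i²)/1 is a perfect square.
i = 3: 2·3² = 18, so 1j² = 54 - 18 = 36, giving j² = 36, j = 6.
Check: 2·3² + 1·6² = 18 + 36 = 54 ✓

i = 3, j = 6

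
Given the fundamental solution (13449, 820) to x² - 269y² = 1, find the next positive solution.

Solutions to x² - Dy² = 1 are generated by powers of (x₀ + y₀√D).
The next solution satisfies x₁ + y₁√269 = (x₀ + y₀√269)², giving:
x₁ = x₀² + 269y₀² = 13449² + 269·820² = 180875601 + 180875600 = 361751201
y₁ = 2x₀y₀ = 2·13449·820 = 22056360

Verify: 361751201² - 269·22056360² = 130863931424942401 - 130863931424942400 = 1 ✓

x = 361751201, y = 22056360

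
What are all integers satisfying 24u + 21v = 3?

Step 1: Compute gcd(24, 21) = 3.
Since 3 divides 3, solutions exist.

Step 2: Find a particular solution using extended Euclidean algorithm.
We get u₀ = 1, v₀ = -1.
Check: 24*1 + 21*-1 = 3 = 3 ✓

Step 3: Write the general solution.
u = 1 + (21/3)t = 1 + 7t
v = -1 - (24/3)t = -1 - 8t
for any integer t.

u = 1 + 7t, v = -1 - 8t for integer t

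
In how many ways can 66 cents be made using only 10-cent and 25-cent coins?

We need non-negative integers (x, y) with 10x + 25y = 66.
For each x from 0 to 6, check if (66 - 10x) is a non-negative multiple of 25.
Solutions (x, y): none
Count: 0

0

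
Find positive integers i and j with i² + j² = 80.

We need to find integers i, j > 0 such that i² + j² = 80.
Trying i = 4: j² = 80 - 4² = 80 - 16 = 64
j = 8
Check: 4² + 8² = 16 + 64 = 80 ✓

80 = 4² + 8²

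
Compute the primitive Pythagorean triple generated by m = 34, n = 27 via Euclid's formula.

a = m² - n² = 1156 - 729 = 427
b = 2mn = 2·34·27 = 1836
c = m² + n² = 1156 + 729 = 1885
Verify: 427² + 1836² = 182329 + 3370896 = 3553225 = 1885² ✓

(427, 1836, 1885)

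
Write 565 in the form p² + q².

We need to find integers p, q > 0 such that p² + q² = 565.
Trying p = 6: q² = 565 - 6² = 565 - 36 = 529
q = 23
Check: 6² + 23² = 36 + 529 = 565 ✓

565 = 6² + 23²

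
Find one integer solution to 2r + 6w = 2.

Step 1: Check solvability.
gcd(2, 6) = 2
Since 2 divides 2, solutions exist.

Step 2: Apply extended Euclidean algorithm to find gcd.
We find integers such that 2*x0 + 6*y0 = 2

Step 3: Scale the particular solution.
Multiply by 2/2 = 1:
r = 1, w = 0

Step 4: Verify.
2*(1) + 6*(0) = 2 = 2 ✓

r = 1, w = 0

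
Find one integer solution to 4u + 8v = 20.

Step 1: Check solvability.
gcd(4, 8) = 4
Since 4 divides 20, solutions exist.

Step 2: Apply extended Euclidean algorithm to find gcd.
We find integers such that 4*x0 + 8*y0 = 4

Step 3: Scale the particular solution.
Multiply by 20/4 = 5:
u = 5, v = 0

Step 4: Verify.
4*(5) + 8*(0) = 20 = 20 ✓

u = 5, v = 0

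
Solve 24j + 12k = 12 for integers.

Step 1: Check solvability.
gcd(24, 12) = 12
Since 12 divides 12, solutions exist.

Step 2: Apply extended Euclidean algorithm to find gcd.
We find integers such that 24*x0 + 12*y0 = 12

Step 3: Scale the particular solution.
Multiply by 12/12 = 1:
j = 0, k = 1

Step 4: Verify.
24*(0) + 12*(1) = 12 = 12 ✓

j = 0, k = 1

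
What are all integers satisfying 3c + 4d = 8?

Step 1: Compute gcd(3, 4) = 1.
Since 1 divides 8, solutions exist.

Step 2: Find a particular solution using extended Euclidean algorithm.
We get c₀ = -8, d₀ = 8.
Check: 3*-8 + 4*8 = 8 = 8 ✓

Step 3: Write the general solution.
c = -8 + (4/1)t = -8 + 4t
d = 8 - (3/1)t = 8 - 3t
for any integer t.

c = -8 + 4t, d = 8 - 3t for integer t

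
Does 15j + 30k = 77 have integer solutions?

Step 1: Compute gcd(15, 30).
gcd(15, 30) = 15

Step 2: Check divisibility.
Does 15 divide 77? 77 = 15 x 5 + 2, so no.

By the theorem on linear Diophantine equations, 15j + 30k = 77 has integer solutions if and only if gcd(15, 30) divides 77. Since 15 does not divide 77, no solutions exist.

No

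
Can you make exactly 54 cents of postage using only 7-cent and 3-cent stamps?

We need non-negative x, y with 7x + 3y = 54.
gcd(7, 3) = 1 divides 54, so integer solutions exist.
Search for a non-negative one: x = 0 gives 3y = 54 - 0 = 54, so y = 18.
Check: 7·0 + 3·18 = 54 ✓

Yes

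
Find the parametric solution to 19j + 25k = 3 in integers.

Step 1: Compute gcd(19, 25) = 1.
Since 1 divides 3, solutions exist.

Step 2: Find a particular solution using extended Euclidean algorithm.
We get j₀ = 12, k₀ = -9.
Check: 19*12 + 25*-9 = 3 = 3 ✓

Step 3: Write the general solution.
j = 12 + (25/1)t = 12 + 25t
k = -9 - (19/1)t = -9 - 19t
for any integer t.

j = 12 + 25t, k = -9 - 19t for integer t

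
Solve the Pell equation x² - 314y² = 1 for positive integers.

We seek the smallest positive integers (x, y) with x² - 314y² = 1, i.e., x² = 314y² + 1.
Try successive y values:
y = 1: x² = 314·1² + 1 = 315, not a perfect square
y = 2: x² = 314·2² + 1 = 1257, not a perfect square
y = 3: x² = 314·3² + 1 = 2827, not a perfect square
... continuing the search (or via continued fractions) ...
y = 22150: x² = 314·22150² + 1 = 154055465001, x = 392499 ✓

Verify: 392499² - 314·22150² = 154055465001 - 154055465000 = 1 ✓

x = 392499, y = 22150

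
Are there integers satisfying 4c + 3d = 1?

Step 1: Compute gcd(4, 3).
gcd(4, 3) = 1

Step 2: Check divisibility.
Does 1 divide 1? 1 = 1 x 1, so yes.

By the theorem on linear Diophantine equations, 4c + 3d = 1 has integer solutions if and only if gcd(4, 3) divides 1. Since 1 | 1, solutions exist.

Yes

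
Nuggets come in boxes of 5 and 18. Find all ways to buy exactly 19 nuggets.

We need non-negative integers (x, y) with 5x + 18y = 19.
For each x in 0..3, check if 19 - 5x is a non-negative multiple of 18.
No x yields an integer y ≥ 0.

No solution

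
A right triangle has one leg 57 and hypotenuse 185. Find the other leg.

b² = c² - a² = 34225 - 3249 = 30976
b = 176

176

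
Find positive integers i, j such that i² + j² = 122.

Search for i with 122 - i² a perfect square.
i = 1: 122 - 1² = 122 - 1 = 121 = 11² ✓
So i = 1, j = 11.

i = 1, j = 11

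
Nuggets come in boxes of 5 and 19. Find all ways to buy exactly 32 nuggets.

We need non-negative integers (x, y) with 5x + 19y = 32.
For each x in 0..6, check if 32 - 5x is a non-negative multiple of 19.
No x yields an integer y ≥ 0.

No solution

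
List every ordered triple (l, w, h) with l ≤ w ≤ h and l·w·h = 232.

Iterate l from 1 to ⌊232^(1/3)⌋. For each l dividing 232, iterate w ≥ l with w dividing 232/l, and set h = 232/(l·w).
Triples found (6): (1×1×232), (1×2×116), (1×4×58), (1×8×29), (2×2×58), (2×4×29)

(1×1×232), (1×2×116), (1×4×58), (1×8×29), (2×2×58), (2×4×29)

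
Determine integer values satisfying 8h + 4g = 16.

Step 1: Check solvability.
gcd(8, 4) = 4
Since 4 divides 16, solutions exist.

Step 2: Apply extended Euclidean algorithm to find gcd.
We find integers such that 8*x0 + 4*y0 = 4

Step 3: Scale the particular solution.
Multiply by 16/4 = 4:
h = 0, g = 4

Step 4: Verify.
8*(0) + 4*(4) = 16 = 16 ✓

h = 0, g = 4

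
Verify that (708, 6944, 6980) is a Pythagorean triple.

Compute a² + b² = 708² + 6944² = 501264 + 48219136 = 48720400
Compute c² = 6980² = 48720400
Since 48720400 = 48720400, confirmed.

Yes, it is a Pythagorean triple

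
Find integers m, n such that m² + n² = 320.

We need to find integers m, n > 0 such that m² + n² = 320.
Trying m = 8: n² = 320 - 8² = 320 - 64 = 256
n = 16
Check: 8² + 16² = 64 + 256 = 320 ✓

320 = 8² + 16²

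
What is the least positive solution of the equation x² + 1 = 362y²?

We need x² = 362y² - 1. Try successive y:
y = 1: x² = 362·1² - 1 = 361 = 19² ✓
Check: 19² - 362·1² = 361 - 362 = -1 ✓

x = 19, y = 1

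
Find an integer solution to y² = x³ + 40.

Try small integer x values and check whether x³ + 40 is a perfect square.
x = 6: x³ + 40 = 6³ + 40 = 216 + 40 = 256
Is 256 a perfect square? 16² = 256 ✓
So (x, y) = (6, -16) is a solution.

x = 6, y = -16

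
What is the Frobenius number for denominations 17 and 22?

For two coprime denominations a and b, the Frobenius number (largest value not representable as a non-negative combination) is ab - a - b.
Here gcd(17, 22) = 1, so they are coprime.
F(17, 22) = 17·22 - 17 - 22 = 374 - 39 = 335

335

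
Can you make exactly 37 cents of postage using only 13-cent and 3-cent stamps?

We need non-negative x, y with 13x + 3y = 37.
gcd(13, 3) = 1 divides 37, so integer solutions exist.
Search for a non-negative one: x = 1 gives 3y = 37 - 13 = 24, so y = 8.
Check: 13·1 + 3·8 = 37 ✓

Yes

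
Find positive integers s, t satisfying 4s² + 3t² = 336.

Try small values of s and check whether (336 - 4s²)/3 is a perfect square.
s = 6: 4·6² = 144, so 3t² = 336 - 144 = 192, giving t² = 64, t = 8.
Check: 4·6² + 3·8² = 144 + 192 = 336 ✓

s = 6, t = 8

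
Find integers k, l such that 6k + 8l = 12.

Step 1: Check solvability.
gcd(6, 8) = 2
Since 2 divides 12, solutions exist.

Step 2: Apply extended Euclidean algorithm to find gcd.
We find integers such that 6*x0 + 8*y0 = 2

Step 3: Scale the particular solution.
Multiply by 12/2 = 6:
k = -6, l = 6

Step 4: Verify.
6*(-6) + 8*(6) = 12 = 12 ✓

k = -6, l = 6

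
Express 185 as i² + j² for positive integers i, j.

We need to find integers i, j > 0 such that i² + j² = 185.
Trying i = 4: j² = 185 - 4² = 185 - 16 = 169
j = 13
Check: 4² + 13² = 16 + 169 = 185 ✓

185 = 4² + 13²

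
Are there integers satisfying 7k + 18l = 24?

Step 1: Compute gcd(7, 18).
gcd(7, 18) = 1

Step 2: Check divisibility.
Does 1 divide 24? 24 = 1 x 24, so yes.

By the theorem on linear Diophantine equations, 7k + 18l = 24 has integer solutions if and only if gcd(7, 18) divides 24. Since 1 | 24, solutions exist.

Yes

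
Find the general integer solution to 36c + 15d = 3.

Step 1: Compute gcd(36, 15) = 3.
Since 3 divides 3, solutions exist.

Step 2: Find a particular solution using extended Euclidean algorithm.
We get c₀ = -2, d₀ = 5.
Check: 36*-2 + 15*5 = 3 = 3 ✓

Step 3: Write the general solution.
c = -2 + (15/3)t = -2 + 5t
d = 5 - (36/3)t = 5 - 12t
for any integer t.

c = -2 + 5t, d = 5 - 12t for integer t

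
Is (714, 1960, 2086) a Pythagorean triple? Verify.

Compute a² + b² = 714² + 1960² = 509796 + 3841600 = 4351396
Compute c² = 2086² = 4351396
Since 4351396 = 4351396, confirmed.

Yes, it is a Pythagorean triple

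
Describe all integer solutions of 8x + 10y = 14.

Step 1: Compute gcd(8, 10) = 2.
Since 2 divides 14, solutions exist.

Step 2: Find a particular solution using extended Euclidean algorithm.
We get x₀ = -7, y₀ = 7.
Check: 8*-7 + 10*7 = 14 = 14 ✓

Step 3: Write the general solution.
x = -7 + (10/2)t = -7 + 5t
y = 7 - (8/2)t = 7 - 4t
for any integer t.

x = -7 + 5t, y = 7 - 4t for integer t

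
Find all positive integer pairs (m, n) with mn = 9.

The positive divisors of 9 are: 1, 3, 9.
Each divisor d gives the pair (d, 9/d):
(1, 9), (3, 3), (9, 1)

(1, 9), (3, 3), (9, 1)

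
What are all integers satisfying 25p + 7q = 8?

Step 1: Compute gcd(25, 7) = 1.
Since 1 divides 8, solutions exist.

Step 2: Find a particular solution using extended Euclidean algorithm.
We get p₀ = 16, q₀ = -56.
Check: 25*16 + 7*-56 = 8 = 8 ✓

Step 3: Write the general solution.
p = 16 + (7/1)t = 16 + 7t
q = -56 - (25/1)t = -56 - 25t
for any integer t.

p = 16 + 7t, q = -56 - 25t for integer t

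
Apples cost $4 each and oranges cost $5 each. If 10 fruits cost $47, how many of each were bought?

Let a = apples, o = oranges.
a + o = 10
4a + 5o = 47
Substitute o = 10 - a:
4a + 5(10 - a) = 47
(4 - 5)a = 47 - 50
-1a = -3
a = 3, o = 10 - 3 = 7

Apples: 3, Oranges: 7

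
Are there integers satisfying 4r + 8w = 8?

Step 1: Compute gcd(4, 8).
gcd(4, 8) = 4

Step 2: Check divisibility.
Does 4 divide 8? 8 = 4 x 2, so yes.

By the theorem on linear Diophantine equations, 4r + 8w = 8 has integer solutions if and only if gcd(4, 8) divides 8. Since 4 | 8, solutions exist.

Yes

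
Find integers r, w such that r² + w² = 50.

We need to find integers r, w > 0 such that r² + w² = 50.
Trying r = 1: w² = 50 - 1² = 50 - 1 = 49
w = 7
Check: 1² + 7² = 1 + 49 = 50 ✓

50 = 1² + 7²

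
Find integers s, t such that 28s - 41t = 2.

Step 1: Check solvability.
gcd(28, 41) = 1
Since 1 divides 2, solutions exist.

Step 2: Apply extended Euclidean algorithm to find gcd.
We find integers such that 28*x0 + 41*y0 = 1

Step 3: Scale the particular solution.
Multiply by 2/1 = 2:
s = -38, t = -26

Step 4: Verify.
28*(-38) - 41*(-26) = 2 = 2 ✓

s = -38, t = -26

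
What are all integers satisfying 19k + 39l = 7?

Step 1: Compute gcd(19, 39) = 1.
Since 1 divides 7, solutions exist.

Step 2: Find a particular solution using extended Euclidean algorithm.
We get k₀ = -14, l₀ = 7.
Check: 19*-14 + 39*7 = 7 = 7 ✓

Step 3: Write the general solution.
k = -14 + (39/1)t = -14 + 39t
l = 7 - (19/1)t = 7 - 19t
for any integer t.

k = -14 + 39t, l = 7 - 19t for integer t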